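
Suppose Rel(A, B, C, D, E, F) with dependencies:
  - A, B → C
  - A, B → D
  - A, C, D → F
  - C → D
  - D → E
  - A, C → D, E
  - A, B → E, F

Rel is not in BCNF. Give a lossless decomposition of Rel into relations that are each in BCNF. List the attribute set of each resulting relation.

Candidate key of the original relation: {A, B}.
In {A, B, C, D, E, F}, {A, C, D} is not a superkey ({A, C, D}⁺ restricted to this set is {A, C, D, E, F}), so split on A, C, D → E, F into {A, C, D, E, F} and {A, B, C, D}.
In {A, C, D, E, F}, {C} is not a superkey ({C}⁺ restricted to this set is {C, D, E}), so split on C → D, E into {C, D, E} and {A, C, F}.
In {C, D, E}, {D} is not a superkey ({D}⁺ restricted to this set is {D, E}), so split on D → E into {D, E} and {C, D}.
{D, E}: every determinant is a superkey — BCNF.
{C, D}: every determinant is a superkey — BCNF.
{A, C, F}: every determinant is a superkey — BCNF.
In {A, B, C, D}, {C} is not a superkey ({C}⁺ restricted to this set is {C, D}), so split on C → D into {C, D} and {A, B, C}.
{C, D}: every determinant is a superkey — BCNF.
{A, B, C}: every determinant is a superkey — BCNF.

{A, B, C}; {A, C, F}; {C, D}; {D, E}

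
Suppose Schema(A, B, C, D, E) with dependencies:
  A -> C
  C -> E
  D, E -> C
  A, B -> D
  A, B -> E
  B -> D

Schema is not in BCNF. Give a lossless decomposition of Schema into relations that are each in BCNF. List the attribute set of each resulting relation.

Candidate key of the original relation: {A, B}.
{A, B, C, D, E}: {A} determines {A, C, E} here but is not a superkey — split on A -> C, E, giving {A, C, E} and {A, B, D}.
{A, C, E}: {C} determines {C, E} here but is not a superkey — split on C -> E, giving {C, E} and {A, C}.
{C, E}: every determinant is a superkey — BCNF.
{A, C}: every determinant is a superkey — BCNF.
{A, B, D}: {B} determines {B, D} here but is not a superkey — split on B -> D, giving {B, D} and {A, B}.
{B, D}: every determinant is a superkey — BCNF.
{A, B}: every determinant is a superkey — BCNF.

{A, B}; {A, C}; {B, D}; {C, E}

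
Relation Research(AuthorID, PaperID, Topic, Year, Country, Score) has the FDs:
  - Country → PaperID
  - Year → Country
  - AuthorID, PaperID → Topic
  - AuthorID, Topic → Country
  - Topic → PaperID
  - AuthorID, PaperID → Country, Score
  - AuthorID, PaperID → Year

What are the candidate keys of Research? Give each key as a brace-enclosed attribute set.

No FD produces {AuthorID}, so it must be in every candidate key.
{AuthorID, Country}⁺ = {AuthorID, Country, PaperID, Score, Topic, Year} — all of the relation — so {AuthorID, Country} is a candidate key.
{AuthorID, PaperID}⁺ = {AuthorID, Country, PaperID, Score, Topic, Year} — all of the relation — so {AuthorID, PaperID} is a candidate key.
{AuthorID, Topic}⁺ = {AuthorID, Country, PaperID, Score, Topic, Year} — all of the relation — so {AuthorID, Topic} is a candidate key.
{AuthorID, Year}⁺ = {AuthorID, Country, PaperID, Score, Topic, Year} — all of the relation — so {AuthorID, Year} is a candidate key.
These are minimal and exhaustive — every other superkey contains one of them.

{AuthorID, Country}, {AuthorID, PaperID}, {AuthorID, Topic}, {AuthorID, Year}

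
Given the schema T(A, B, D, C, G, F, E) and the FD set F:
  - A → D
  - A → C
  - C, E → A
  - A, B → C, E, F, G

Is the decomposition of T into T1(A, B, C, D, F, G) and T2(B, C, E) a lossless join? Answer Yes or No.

T1 ∩ T2 = {B, C}; its closure under F is {B, C}.
T1 ⊄ {B, C} and T2 ⊄ {B, C}, so the split is lossy.

No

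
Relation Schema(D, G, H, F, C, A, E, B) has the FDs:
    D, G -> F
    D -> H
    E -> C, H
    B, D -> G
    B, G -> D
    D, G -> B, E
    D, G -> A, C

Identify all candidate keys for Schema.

{B, D} is a candidate key since {B, D}⁺ = {A, B, C, D, E, F, G, H} covers every attribute.
{B, G} is a candidate key since {B, G}⁺ = {A, B, C, D, E, F, G, H} covers every attribute.
{D, G} is a candidate key since {D, G}⁺ = {A, B, C, D, E, F, G, H} covers every attribute.
These are minimal and exhaustive — every other superkey contains one of them.

{B, D}, {B, G}, {D, G}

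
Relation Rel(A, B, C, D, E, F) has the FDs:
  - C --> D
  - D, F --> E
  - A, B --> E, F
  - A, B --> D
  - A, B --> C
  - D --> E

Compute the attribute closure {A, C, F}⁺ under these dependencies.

Start with {A, C, F}.
C --> D applies; add {D} → now {A, C, D, F}.
D, F --> E applies; add {E} → now {A, C, D, E, F}.
No further FD applies.

{A, C, D, E, F}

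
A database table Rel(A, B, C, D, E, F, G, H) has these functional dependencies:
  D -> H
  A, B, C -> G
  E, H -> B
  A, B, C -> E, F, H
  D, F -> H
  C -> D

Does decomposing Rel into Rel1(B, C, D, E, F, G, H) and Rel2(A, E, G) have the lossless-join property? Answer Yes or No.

No

Common attributes: {E, G}; their closure is {E, G}.
The closure covers neither Rel1 nor Rel2 entirely; the join is not lossless.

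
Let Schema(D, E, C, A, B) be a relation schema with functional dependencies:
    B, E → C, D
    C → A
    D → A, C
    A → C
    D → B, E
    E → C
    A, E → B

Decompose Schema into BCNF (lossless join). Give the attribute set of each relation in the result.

{A, C}; {B, C, D, E}

Candidate keys of the original relation: {D}, {E}.
Within {A, B, C, D, E}: {C}⁺ ∩ {A, B, C, D, E} = {A, C}, not the whole set, so C → A violates BCNF; decompose into {A, C} and {B, C, D, E}.
{A, C} has no BCNF violation.
{B, C, D, E} has no BCNF violation.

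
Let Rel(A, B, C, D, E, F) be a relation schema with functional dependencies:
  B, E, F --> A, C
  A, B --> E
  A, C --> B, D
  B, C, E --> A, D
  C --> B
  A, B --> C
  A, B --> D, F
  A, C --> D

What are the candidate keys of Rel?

{A, B}⁺ = {A, B, C, D, E, F} — all of the relation — so {A, B} is a candidate key.
{A, C}⁺ = {A, B, C, D, E, F} — all of the relation — so {A, C} is a candidate key.
{C, E}⁺ = {A, B, C, D, E, F} — all of the relation — so {C, E} is a candidate key.
{B, E, F}⁺ = {A, B, C, D, E, F} — all of the relation — so {B, E, F} is a candidate key.
Any other superkey properly contains one of these, so there are no further candidate keys.

{A, B}, {A, C}, {B, E, F}, {C, E}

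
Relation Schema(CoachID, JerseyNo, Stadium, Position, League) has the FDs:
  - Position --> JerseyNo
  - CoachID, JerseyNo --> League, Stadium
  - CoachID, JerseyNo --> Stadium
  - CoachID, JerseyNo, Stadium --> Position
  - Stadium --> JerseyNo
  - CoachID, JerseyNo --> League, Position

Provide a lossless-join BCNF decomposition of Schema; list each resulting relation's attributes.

{CoachID, League, Position, Stadium}; {JerseyNo, Position}

Candidate keys of the original relation: {CoachID, JerseyNo}, {CoachID, Position}, {CoachID, Stadium}.
Within {CoachID, JerseyNo, League, Position, Stadium}: {Position}⁺ ∩ {CoachID, JerseyNo, League, Position, Stadium} = {JerseyNo, Position}, not the whole set, so Position --> JerseyNo violates BCNF; decompose into {JerseyNo, Position} and {CoachID, League, Position, Stadium}.
{JerseyNo, Position} has no BCNF violation.
{CoachID, League, Position, Stadium} has no BCNF violation.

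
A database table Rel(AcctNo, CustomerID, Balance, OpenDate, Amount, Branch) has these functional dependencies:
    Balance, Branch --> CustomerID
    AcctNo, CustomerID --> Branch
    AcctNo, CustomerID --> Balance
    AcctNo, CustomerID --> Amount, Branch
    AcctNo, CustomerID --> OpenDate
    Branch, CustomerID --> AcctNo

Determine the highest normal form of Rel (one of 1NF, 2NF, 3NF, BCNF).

Candidate keys: {AcctNo, CustomerID}, {Balance, Branch}, {Branch, CustomerID}. Prime attributes: {AcctNo, Balance, Branch, CustomerID}.
The left-hand side of every FD is a superkey, so BCNF is satisfied.

BCNF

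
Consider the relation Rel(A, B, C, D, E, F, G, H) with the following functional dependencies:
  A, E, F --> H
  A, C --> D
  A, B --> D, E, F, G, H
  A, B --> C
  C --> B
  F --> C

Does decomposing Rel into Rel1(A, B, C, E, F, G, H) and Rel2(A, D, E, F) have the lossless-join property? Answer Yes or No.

The shared attributes are {A, E, F} and {A, E, F}⁺ = {A, B, C, D, E, F, G, H}.
Rel1 is contained in that closure, so Rel1 ∩ Rel2 --> Rel1 holds and the join is lossless.

Yes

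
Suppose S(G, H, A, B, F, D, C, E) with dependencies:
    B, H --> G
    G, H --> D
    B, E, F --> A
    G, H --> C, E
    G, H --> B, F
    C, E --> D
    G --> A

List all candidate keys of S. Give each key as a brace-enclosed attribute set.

No FD produces {H}, so it must be in every candidate key.
{B, H}⁺ = {A, B, C, D, E, F, G, H}, which is every attribute, so {B, H} is a candidate key.
{G, H}⁺ = {A, B, C, D, E, F, G, H}, which is every attribute, so {G, H} is a candidate key.
No proper subset of any of these is a key, and no other minimal superkey exists.

{B, H}, {G, H}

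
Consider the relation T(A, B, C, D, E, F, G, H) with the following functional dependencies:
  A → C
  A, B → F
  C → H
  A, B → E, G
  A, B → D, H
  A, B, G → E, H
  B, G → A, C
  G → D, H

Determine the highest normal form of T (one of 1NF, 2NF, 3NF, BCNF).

Candidate keys: {A, B}, {B, G}. Prime attributes: {A, B, G}.
A → C breaks BCNF: {A}⁺ = {A, C, H}, so {A} is not a superkey.
A → C determines the non-prime attribute {C} from a non-superkey — 3NF is violated.
{A} is a proper subset of the key {A, B}, and {A}⁺ contains the non-prime attributes {C, H} — a partial dependency, so 2NF is violated.

1NF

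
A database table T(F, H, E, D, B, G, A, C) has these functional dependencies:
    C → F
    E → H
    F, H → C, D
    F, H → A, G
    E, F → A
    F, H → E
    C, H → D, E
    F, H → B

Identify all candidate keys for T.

{C, E}, {C, H}, {E, F}, {F, H}

{C, E}⁺ = {A, B, C, D, E, F, G, H} — all of the relation — so {C, E} is a candidate key.
{C, H}⁺ = {A, B, C, D, E, F, G, H} — all of the relation — so {C, H} is a candidate key.
{E, F}⁺ = {A, B, C, D, E, F, G, H} — all of the relation — so {E, F} is a candidate key.
{F, H}⁺ = {A, B, C, D, E, F, G, H} — all of the relation — so {F, H} is a candidate key.
No proper subset of any of these is a key, and no other minimal superkey exists.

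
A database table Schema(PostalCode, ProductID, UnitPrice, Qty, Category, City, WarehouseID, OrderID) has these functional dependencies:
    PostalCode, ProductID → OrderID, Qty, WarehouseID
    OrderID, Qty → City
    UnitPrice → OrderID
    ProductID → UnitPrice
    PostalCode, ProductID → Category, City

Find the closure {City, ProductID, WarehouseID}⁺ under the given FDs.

{City, OrderID, ProductID, UnitPrice, WarehouseID}

Start with {City, ProductID, WarehouseID}.
ProductID → UnitPrice applies; add {UnitPrice} → now {City, ProductID, UnitPrice, WarehouseID}.
UnitPrice → OrderID applies; add {OrderID} → now {City, OrderID, ProductID, UnitPrice, WarehouseID}.
No further FD applies.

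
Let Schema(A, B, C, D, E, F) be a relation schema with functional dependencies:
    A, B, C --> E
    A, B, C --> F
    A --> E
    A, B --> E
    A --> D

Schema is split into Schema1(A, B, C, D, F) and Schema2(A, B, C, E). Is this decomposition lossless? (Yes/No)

Common attributes: {A, B, C}; their closure is {A, B, C, D, E, F}.
Schema1 is contained in that closure, so Schema1 ∩ Schema2 --> Schema1 holds and the join is lossless.

Yes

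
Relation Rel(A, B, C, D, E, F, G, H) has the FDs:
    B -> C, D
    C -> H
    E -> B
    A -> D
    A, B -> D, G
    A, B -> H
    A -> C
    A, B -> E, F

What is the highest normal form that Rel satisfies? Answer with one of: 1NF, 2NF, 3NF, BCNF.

1NF

Candidate keys: {A, B}, {A, E}. Prime attributes: {A, B, E}.
For B -> C, D we have {B}⁺ = {B, C, D, H}; {B} is not a superkey, so BCNF fails.
B -> C, D has non-prime {C, D} on the right and a non-superkey on the left, so 3NF fails.
Since {A} ⊂ {A, B} and {A}⁺ ⊇ {C, D, H} with {C, D, H} non-prime, there is a partial dependency; 2NF fails.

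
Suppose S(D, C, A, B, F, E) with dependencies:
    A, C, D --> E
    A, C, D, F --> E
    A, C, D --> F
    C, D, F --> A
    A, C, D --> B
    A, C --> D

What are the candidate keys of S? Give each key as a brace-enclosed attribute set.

{C} never appears on the right of any FD, so every key must include it.
Closure of {A, C} is {A, B, C, D, E, F}, the whole schema; {A, C} is a candidate key.
Closure of {C, D, F} is {A, B, C, D, E, F}, the whole schema; {C, D, F} is a candidate key.
These are minimal and exhaustive — every other superkey contains one of them.

{A, C}, {C, D, F}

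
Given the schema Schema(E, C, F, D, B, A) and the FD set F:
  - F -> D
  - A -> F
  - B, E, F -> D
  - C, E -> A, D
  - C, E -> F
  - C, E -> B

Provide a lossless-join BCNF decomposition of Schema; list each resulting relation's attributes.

Candidate key of the original relation: {C, E}.
{A, B, C, D, E, F}: {F} determines {D, F} here but is not a superkey — split on F -> D, giving {D, F} and {A, B, C, E, F}.
{D, F}: every determinant is a superkey — BCNF.
{A, B, C, E, F}: {A} determines {A, F} here but is not a superkey — split on A -> F, giving {A, F} and {A, B, C, E}.
{A, F}: every determinant is a superkey — BCNF.
{A, B, C, E}: every determinant is a superkey — BCNF.

{A, B, C, E}; {A, F}; {D, F}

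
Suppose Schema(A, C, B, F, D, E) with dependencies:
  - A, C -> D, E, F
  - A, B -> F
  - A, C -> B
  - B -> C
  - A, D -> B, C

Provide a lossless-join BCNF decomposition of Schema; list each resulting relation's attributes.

{A, B, D, E, F}; {B, C}

Candidate keys of the original relation: {A, B}, {A, C}, {A, D}.
In {A, B, C, D, E, F}, {B} is not a superkey ({B}⁺ restricted to this set is {B, C}), so split on B -> C into {B, C} and {A, B, D, E, F}.
{B, C} has no BCNF violation.
{A, B, D, E, F} has no BCNF violation.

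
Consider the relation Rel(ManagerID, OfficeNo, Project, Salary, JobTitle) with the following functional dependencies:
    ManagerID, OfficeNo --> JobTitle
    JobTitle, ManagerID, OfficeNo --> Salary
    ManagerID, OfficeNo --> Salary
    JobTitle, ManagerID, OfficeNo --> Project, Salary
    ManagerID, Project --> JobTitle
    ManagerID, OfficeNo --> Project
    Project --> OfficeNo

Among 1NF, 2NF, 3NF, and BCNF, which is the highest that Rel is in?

3NF

Candidate keys: {ManagerID, OfficeNo}, {ManagerID, Project}. Prime attributes: {ManagerID, OfficeNo, Project}.
Project --> OfficeNo: {Project}⁺ = {OfficeNo, Project}, which is not all of the attributes, so the left side is not a superkey — BCNF is violated.
Its right-hand attributes {OfficeNo} are all prime, as are those of every other non-superkey FD — the relation is in 3NF.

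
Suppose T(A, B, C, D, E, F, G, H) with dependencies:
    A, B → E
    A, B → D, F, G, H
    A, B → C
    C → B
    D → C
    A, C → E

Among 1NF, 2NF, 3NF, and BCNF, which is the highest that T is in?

Candidate keys: {A, B}, {A, C}, {A, D}. Prime attributes: {A, B, C, D}.
C → B: {C}⁺ = {B, C}, which is not all of the attributes, so the left side is not a superkey — BCNF is violated.
Since {B} ⊆ prime attributes and every other non-superkey FD also has a prime right side, the schema is in 3NF.

3NF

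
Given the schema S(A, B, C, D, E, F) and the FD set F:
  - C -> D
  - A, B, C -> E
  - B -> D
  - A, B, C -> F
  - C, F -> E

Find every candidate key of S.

{A, B, C}

No FD produces {A, B, C}, so they must be in every candidate key.
{A, B, C}⁺ = {A, B, C, D, E, F} — all of the relation — so {A, B, C} is a candidate key.
Every other attribute set either contains this one or has a smaller closure.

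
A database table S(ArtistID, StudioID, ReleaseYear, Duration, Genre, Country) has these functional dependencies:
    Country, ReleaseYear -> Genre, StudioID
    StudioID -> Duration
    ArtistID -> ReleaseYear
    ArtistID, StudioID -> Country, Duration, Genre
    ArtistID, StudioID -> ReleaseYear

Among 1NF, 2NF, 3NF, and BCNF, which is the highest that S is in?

1NF

Candidate keys: {ArtistID, Country}, {ArtistID, StudioID}. Prime attributes: {ArtistID, Country, StudioID}.
For Country, ReleaseYear -> Genre, StudioID we have {Country, ReleaseYear}⁺ = {Country, Duration, Genre, ReleaseYear, StudioID}; {Country, ReleaseYear} is not a superkey, so BCNF fails.
Country, ReleaseYear -> Genre, StudioID has non-prime {Genre} on the right and a non-superkey on the left, so 3NF fails.
Since {ArtistID} ⊂ {ArtistID, Country} and {ArtistID}⁺ ⊇ {ReleaseYear} with {ReleaseYear} non-prime, there is a partial dependency; 2NF fails.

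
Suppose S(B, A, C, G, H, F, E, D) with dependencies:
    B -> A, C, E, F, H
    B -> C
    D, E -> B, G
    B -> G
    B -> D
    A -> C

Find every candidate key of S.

Closure of {B} is {A, B, C, D, E, F, G, H}, the whole schema; {B} is a candidate key.
Closure of {D, E} is {A, B, C, D, E, F, G, H}, the whole schema; {D, E} is a candidate key.
No proper subset of any of these is a key, and no other minimal superkey exists.

{B}, {D, E}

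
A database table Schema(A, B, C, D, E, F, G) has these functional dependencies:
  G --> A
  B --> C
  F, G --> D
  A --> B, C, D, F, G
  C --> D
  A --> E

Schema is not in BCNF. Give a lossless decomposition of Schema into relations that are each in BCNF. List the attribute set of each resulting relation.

Candidate keys of the original relation: {A}, {G}.
In {A, B, C, D, E, F, G}, {B} is not a superkey ({B}⁺ restricted to this set is {B, C, D}), so split on B --> C, D into {B, C, D} and {A, B, E, F, G}.
In {B, C, D}, {C} is not a superkey ({C}⁺ restricted to this set is {C, D}), so split on C --> D into {C, D} and {B, C}.
{C, D}: every determinant is a superkey — BCNF.
{B, C}: every determinant is a superkey — BCNF.
{A, B, E, F, G}: every determinant is a superkey — BCNF.

{A, B, E, F, G}; {B, C}; {C, D}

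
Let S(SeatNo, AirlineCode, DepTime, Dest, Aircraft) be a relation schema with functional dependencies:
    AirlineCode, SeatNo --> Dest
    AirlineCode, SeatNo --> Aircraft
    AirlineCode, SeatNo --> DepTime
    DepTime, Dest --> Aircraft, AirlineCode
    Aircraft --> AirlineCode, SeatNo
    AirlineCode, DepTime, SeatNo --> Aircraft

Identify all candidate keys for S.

{Aircraft}, {AirlineCode, SeatNo}, {DepTime, Dest}

{Aircraft}⁺ = {Aircraft, AirlineCode, DepTime, Dest, SeatNo} — all of the relation — so {Aircraft} is a candidate key.
{AirlineCode, SeatNo}⁺ = {Aircraft, AirlineCode, DepTime, Dest, SeatNo} — all of the relation — so {AirlineCode, SeatNo} is a candidate key.
{DepTime, Dest}⁺ = {Aircraft, AirlineCode, DepTime, Dest, SeatNo} — all of the relation — so {DepTime, Dest} is a candidate key.
These are minimal and exhaustive — every other superkey contains one of them.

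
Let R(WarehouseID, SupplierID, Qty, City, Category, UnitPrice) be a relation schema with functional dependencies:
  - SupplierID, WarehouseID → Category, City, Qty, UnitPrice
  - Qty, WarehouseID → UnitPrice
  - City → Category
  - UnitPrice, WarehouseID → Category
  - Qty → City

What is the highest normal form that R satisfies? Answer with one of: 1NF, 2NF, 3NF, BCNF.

2NF

Candidate key: {SupplierID, WarehouseID}. Prime attributes: {SupplierID, WarehouseID}.
Qty, WarehouseID → UnitPrice: {Qty, WarehouseID}⁺ = {Category, City, Qty, UnitPrice, WarehouseID}, which is not all of the attributes, so the left side is not a superkey — BCNF is violated.
Because {UnitPrice} is non-prime and the left side of Qty, WarehouseID → UnitPrice is not a superkey, the relation is not in 3NF.
No proper subset of a key has a non-prime attribute in its closure, so there is no partial dependency; 2NF holds.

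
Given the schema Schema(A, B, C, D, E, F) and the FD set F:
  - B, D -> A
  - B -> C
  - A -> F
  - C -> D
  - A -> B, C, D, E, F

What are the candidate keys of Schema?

{A}, {B}

{A} is a candidate key since {A}⁺ = {A, B, C, D, E, F} covers every attribute.
{B} is a candidate key since {B}⁺ = {A, B, C, D, E, F} covers every attribute.
Any other superkey properly contains one of these, so there are no further candidate keys.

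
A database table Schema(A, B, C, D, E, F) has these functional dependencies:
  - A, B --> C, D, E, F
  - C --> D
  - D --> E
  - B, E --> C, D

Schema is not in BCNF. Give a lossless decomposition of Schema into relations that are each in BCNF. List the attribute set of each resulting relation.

Candidate key of the original relation: {A, B}.
{A, B, C, D, E, F}: {C} determines {C, D, E} here but is not a superkey — split on C --> D, E, giving {C, D, E} and {A, B, C, F}.
{C, D, E}: {D} determines {D, E} here but is not a superkey — split on D --> E, giving {D, E} and {C, D}.
{D, E}: every determinant is a superkey — BCNF.
{C, D}: every determinant is a superkey — BCNF.
{A, B, C, F}: every determinant is a superkey — BCNF.

{A, B, C, F}; {C, D}; {D, E}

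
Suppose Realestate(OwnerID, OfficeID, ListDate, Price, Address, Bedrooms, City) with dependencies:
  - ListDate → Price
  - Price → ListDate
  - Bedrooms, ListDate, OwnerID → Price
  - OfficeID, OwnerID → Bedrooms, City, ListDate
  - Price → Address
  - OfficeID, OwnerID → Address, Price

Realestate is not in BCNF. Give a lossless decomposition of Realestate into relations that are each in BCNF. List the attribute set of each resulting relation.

Candidate key of the original relation: {OfficeID, OwnerID}.
Within {Address, Bedrooms, City, ListDate, OfficeID, OwnerID, Price}: {ListDate}⁺ ∩ {Address, Bedrooms, City, ListDate, OfficeID, OwnerID, Price} = {Address, ListDate, Price}, not the whole set, so ListDate → Address, Price violates BCNF; decompose into {Address, ListDate, Price} and {Bedrooms, City, ListDate, OfficeID, OwnerID}.
{Address, ListDate, Price} is in BCNF.
{Bedrooms, City, ListDate, OfficeID, OwnerID} is in BCNF.

{Address, ListDate, Price}; {Bedrooms, City, ListDate, OfficeID, OwnerID}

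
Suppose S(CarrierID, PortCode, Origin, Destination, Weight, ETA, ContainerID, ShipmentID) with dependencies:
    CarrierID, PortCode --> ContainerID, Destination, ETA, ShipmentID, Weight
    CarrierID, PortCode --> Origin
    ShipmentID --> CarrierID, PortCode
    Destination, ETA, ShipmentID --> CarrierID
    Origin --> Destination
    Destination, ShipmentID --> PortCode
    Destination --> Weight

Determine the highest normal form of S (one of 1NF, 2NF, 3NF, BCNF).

2NF

Candidate keys: {CarrierID, PortCode}, {ShipmentID}. Prime attributes: {CarrierID, PortCode, ShipmentID}.
Origin --> Destination breaks BCNF: {Origin}⁺ = {Destination, Origin, Weight}, so {Origin} is not a superkey.
Origin --> Destination determines the non-prime attribute {Destination} from a non-superkey — 3NF is violated.
No proper subset of a key has a non-prime attribute in its closure, so there is no partial dependency; 2NF holds.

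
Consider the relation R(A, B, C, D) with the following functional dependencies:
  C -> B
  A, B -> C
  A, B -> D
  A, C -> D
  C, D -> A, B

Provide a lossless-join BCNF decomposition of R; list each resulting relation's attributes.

{A, C, D}; {B, C}

Candidate keys of the original relation: {A, B}, {A, C}, {C, D}.
In {A, B, C, D}, {C} is not a superkey ({C}⁺ restricted to this set is {B, C}), so split on C -> B into {B, C} and {A, C, D}.
{B, C} has no BCNF violation.
{A, C, D} has no BCNF violation.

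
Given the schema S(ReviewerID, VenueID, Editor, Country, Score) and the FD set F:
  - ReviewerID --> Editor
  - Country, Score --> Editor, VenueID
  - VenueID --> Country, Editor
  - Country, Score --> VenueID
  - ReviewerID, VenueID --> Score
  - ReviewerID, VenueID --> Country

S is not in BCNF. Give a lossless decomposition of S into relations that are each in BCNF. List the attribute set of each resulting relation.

Candidate keys of the original relation: {Country, ReviewerID, Score}, {ReviewerID, VenueID}.
Within {Country, Editor, ReviewerID, Score, VenueID}: {ReviewerID}⁺ ∩ {Country, Editor, ReviewerID, Score, VenueID} = {Editor, ReviewerID}, not the whole set, so ReviewerID --> Editor violates BCNF; decompose into {Editor, ReviewerID} and {Country, ReviewerID, Score, VenueID}.
{Editor, ReviewerID} has no BCNF violation.
Within {Country, ReviewerID, Score, VenueID}: {Country, Score}⁺ ∩ {Country, ReviewerID, Score, VenueID} = {Country, Score, VenueID}, not the whole set, so Country, Score --> VenueID violates BCNF; decompose into {Country, Score, VenueID} and {Country, ReviewerID, Score}.
Within {Country, Score, VenueID}: {VenueID}⁺ ∩ {Country, Score, VenueID} = {Country, VenueID}, not the whole set, so VenueID --> Country violates BCNF; decompose into {Country, VenueID} and {Score, VenueID}.
{Country, VenueID} has no BCNF violation.
{Score, VenueID} has no BCNF violation.
{Country, ReviewerID, Score} has no BCNF violation.

{Country, ReviewerID, Score}; {Country, VenueID}; {Editor, ReviewerID}; {Score, VenueID}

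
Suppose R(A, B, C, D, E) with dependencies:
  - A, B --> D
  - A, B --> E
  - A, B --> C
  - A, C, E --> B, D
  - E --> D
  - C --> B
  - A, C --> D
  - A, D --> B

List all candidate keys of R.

{A} never appears on the right of any FD, so every key must include it.
{A, B} is a candidate key since {A, B}⁺ = {A, B, C, D, E} covers every attribute.
{A, C} is a candidate key since {A, C}⁺ = {A, B, C, D, E} covers every attribute.
{A, D} is a candidate key since {A, D}⁺ = {A, B, C, D, E} covers every attribute.
{A, E} is a candidate key since {A, E}⁺ = {A, B, C, D, E} covers every attribute.
Any other superkey properly contains one of these, so there are no further candidate keys.

{A, B}, {A, C}, {A, D}, {A, E}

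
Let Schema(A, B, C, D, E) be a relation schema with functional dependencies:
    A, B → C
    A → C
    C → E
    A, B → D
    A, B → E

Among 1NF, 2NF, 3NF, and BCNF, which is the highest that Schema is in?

1NF

Candidate key: {A, B}. Prime attributes: {A, B}.
A → C: {A}⁺ = {A, C, E}, which is not all of the attributes, so the left side is not a superkey — BCNF is violated.
A → C has non-prime {C} on the right and a non-superkey on the left, so 3NF fails.
{A} is a proper subset of the key {A, B}, and {A}⁺ contains the non-prime attributes {C, E} — a partial dependency, so 2NF is violated.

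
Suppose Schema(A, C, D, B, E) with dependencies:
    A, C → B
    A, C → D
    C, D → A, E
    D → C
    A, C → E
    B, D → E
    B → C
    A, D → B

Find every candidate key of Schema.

{A, B}, {A, C}, {D}

{D}⁺ = {A, B, C, D, E}, which is every attribute, so {D} is a candidate key.
{A, B}⁺ = {A, B, C, D, E}, which is every attribute, so {A, B} is a candidate key.
{A, C}⁺ = {A, B, C, D, E}, which is every attribute, so {A, C} is a candidate key.
These are minimal and exhaustive — every other superkey contains one of them.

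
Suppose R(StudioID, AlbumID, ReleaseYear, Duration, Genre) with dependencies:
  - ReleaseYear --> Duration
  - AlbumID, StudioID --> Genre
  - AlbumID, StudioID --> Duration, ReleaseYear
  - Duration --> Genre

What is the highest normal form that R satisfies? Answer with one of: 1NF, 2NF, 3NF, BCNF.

2NF

Candidate key: {AlbumID, StudioID}. Prime attributes: {AlbumID, StudioID}.
For ReleaseYear --> Duration we have {ReleaseYear}⁺ = {Duration, Genre, ReleaseYear}; {ReleaseYear} is not a superkey, so BCNF fails.
ReleaseYear --> Duration has non-prime {Duration} on the right and a non-superkey on the left, so 3NF fails.
No non-prime attribute depends on a proper subset of any candidate key, so 2NF holds.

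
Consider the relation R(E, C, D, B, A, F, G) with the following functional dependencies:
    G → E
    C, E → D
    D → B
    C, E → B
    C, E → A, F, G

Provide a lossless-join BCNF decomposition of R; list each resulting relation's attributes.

{A, C, D, F, G}; {B, D}; {E, G}

Candidate keys of the original relation: {C, E}, {C, G}.
{A, B, C, D, E, F, G}: {G} determines {E, G} here but is not a superkey — split on G → E, giving {E, G} and {A, B, C, D, F, G}.
{E, G} has no BCNF violation.
{A, B, C, D, F, G}: {D} determines {B, D} here but is not a superkey — split on D → B, giving {B, D} and {A, C, D, F, G}.
{B, D} has no BCNF violation.
{A, C, D, F, G} has no BCNF violation.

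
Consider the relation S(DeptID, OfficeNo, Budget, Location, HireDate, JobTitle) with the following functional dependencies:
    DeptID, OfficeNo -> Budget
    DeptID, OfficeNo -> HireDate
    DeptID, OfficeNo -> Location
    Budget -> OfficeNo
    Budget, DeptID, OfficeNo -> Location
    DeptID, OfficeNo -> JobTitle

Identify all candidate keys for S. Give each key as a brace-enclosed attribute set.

{Budget, DeptID}, {DeptID, OfficeNo}

No FD produces {DeptID}, so it must be in every candidate key.
{Budget, DeptID}⁺ = {Budget, DeptID, HireDate, JobTitle, Location, OfficeNo} — all of the relation — so {Budget, DeptID} is a candidate key.
{DeptID, OfficeNo}⁺ = {Budget, DeptID, HireDate, JobTitle, Location, OfficeNo} — all of the relation — so {DeptID, OfficeNo} is a candidate key.
These are minimal and exhaustive — every other superkey contains one of them.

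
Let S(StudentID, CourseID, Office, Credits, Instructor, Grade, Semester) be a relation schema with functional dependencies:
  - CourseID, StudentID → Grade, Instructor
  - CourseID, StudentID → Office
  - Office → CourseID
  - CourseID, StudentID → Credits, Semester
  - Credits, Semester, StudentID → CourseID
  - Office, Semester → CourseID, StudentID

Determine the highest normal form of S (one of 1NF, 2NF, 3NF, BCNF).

Candidate keys: {CourseID, StudentID}, {Credits, Semester, StudentID}, {Office, Semester}, {Office, StudentID}. Prime attributes: {CourseID, Credits, Office, Semester, StudentID}.
For Office → CourseID we have {Office}⁺ = {CourseID, Office}; {Office} is not a superkey, so BCNF fails.
But every attribute on its right side ({CourseID}) is prime, and the same holds for every other non-superkey FD, so 3NF still holds.

3NF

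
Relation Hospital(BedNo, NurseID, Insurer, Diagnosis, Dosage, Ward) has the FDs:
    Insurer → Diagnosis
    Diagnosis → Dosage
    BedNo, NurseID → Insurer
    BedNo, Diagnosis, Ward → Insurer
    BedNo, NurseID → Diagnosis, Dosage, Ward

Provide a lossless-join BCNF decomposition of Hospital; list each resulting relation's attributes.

{BedNo, Insurer, NurseID, Ward}; {Diagnosis, Dosage}; {Diagnosis, Insurer}

Candidate key of the original relation: {BedNo, NurseID}.
{BedNo, Diagnosis, Dosage, Insurer, NurseID, Ward}: {Insurer} determines {Diagnosis, Dosage, Insurer} here but is not a superkey — split on Insurer → Diagnosis, Dosage, giving {Diagnosis, Dosage, Insurer} and {BedNo, Insurer, NurseID, Ward}.
{Diagnosis, Dosage, Insurer}: {Diagnosis} determines {Diagnosis, Dosage} here but is not a superkey — split on Diagnosis → Dosage, giving {Diagnosis, Dosage} and {Diagnosis, Insurer}.
{Diagnosis, Dosage}: every determinant is a superkey — BCNF.
{Diagnosis, Insurer}: every determinant is a superkey — BCNF.
{BedNo, Insurer, NurseID, Ward}: every determinant is a superkey — BCNF.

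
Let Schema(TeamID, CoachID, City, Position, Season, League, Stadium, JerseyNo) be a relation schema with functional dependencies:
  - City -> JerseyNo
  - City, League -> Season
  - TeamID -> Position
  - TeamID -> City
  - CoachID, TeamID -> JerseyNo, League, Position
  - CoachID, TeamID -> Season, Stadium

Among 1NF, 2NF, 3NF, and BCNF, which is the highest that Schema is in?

1NF

Candidate key: {CoachID, TeamID}. Prime attributes: {CoachID, TeamID}.
For City -> JerseyNo we have {City}⁺ = {City, JerseyNo}; {City} is not a superkey, so BCNF fails.
City -> JerseyNo has non-prime {JerseyNo} on the right and a non-superkey on the left, so 3NF fails.
The proper key subset {TeamID} of {CoachID, TeamID} determines non-prime {City, JerseyNo, Position}, so the relation is not even in 2NF.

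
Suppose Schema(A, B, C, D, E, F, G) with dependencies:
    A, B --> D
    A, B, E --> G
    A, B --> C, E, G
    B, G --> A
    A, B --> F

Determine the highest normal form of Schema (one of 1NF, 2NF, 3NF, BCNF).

BCNF

Candidate keys: {A, B}, {B, G}. Prime attributes: {A, B, G}.
The left-hand side of every FD is a superkey, so BCNF is satisfied.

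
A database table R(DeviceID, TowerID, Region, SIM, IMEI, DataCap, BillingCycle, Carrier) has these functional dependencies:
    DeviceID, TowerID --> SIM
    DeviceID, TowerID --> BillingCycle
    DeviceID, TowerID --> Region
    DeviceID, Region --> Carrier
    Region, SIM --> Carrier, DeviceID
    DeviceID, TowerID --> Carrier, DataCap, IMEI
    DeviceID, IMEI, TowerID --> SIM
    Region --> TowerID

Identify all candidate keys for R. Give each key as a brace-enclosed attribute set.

{DeviceID, Region}⁺ = {BillingCycle, Carrier, DataCap, DeviceID, IMEI, Region, SIM, TowerID}, which is every attribute, so {DeviceID, Region} is a candidate key.
{DeviceID, TowerID}⁺ = {BillingCycle, Carrier, DataCap, DeviceID, IMEI, Region, SIM, TowerID}, which is every attribute, so {DeviceID, TowerID} is a candidate key.
{Region, SIM}⁺ = {BillingCycle, Carrier, DataCap, DeviceID, IMEI, Region, SIM, TowerID}, which is every attribute, so {Region, SIM} is a candidate key.
These are minimal and exhaustive — every other superkey contains one of them.

{DeviceID, Region}, {DeviceID, TowerID}, {Region, SIM}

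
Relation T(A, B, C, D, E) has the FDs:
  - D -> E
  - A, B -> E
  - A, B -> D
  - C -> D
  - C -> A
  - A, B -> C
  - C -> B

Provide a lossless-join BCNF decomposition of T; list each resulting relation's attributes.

Candidate keys of the original relation: {A, B}, {C}.
Within {A, B, C, D, E}: {D}⁺ ∩ {A, B, C, D, E} = {D, E}, not the whole set, so D -> E violates BCNF; decompose into {D, E} and {A, B, C, D}.
{D, E} is in BCNF.
{A, B, C, D} is in BCNF.

{A, B, C, D}; {D, E}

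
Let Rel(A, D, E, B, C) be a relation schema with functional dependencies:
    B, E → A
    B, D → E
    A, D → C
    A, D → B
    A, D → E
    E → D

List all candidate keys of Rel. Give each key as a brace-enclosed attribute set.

{A, D}⁺ = {A, B, C, D, E} — all of the relation — so {A, D} is a candidate key.
{A, E}⁺ = {A, B, C, D, E} — all of the relation — so {A, E} is a candidate key.
{B, D}⁺ = {A, B, C, D, E} — all of the relation — so {B, D} is a candidate key.
{B, E}⁺ = {A, B, C, D, E} — all of the relation — so {B, E} is a candidate key.
Any other superkey properly contains one of these, so there are no further candidate keys.

{A, D}, {A, E}, {B, D}, {B, E}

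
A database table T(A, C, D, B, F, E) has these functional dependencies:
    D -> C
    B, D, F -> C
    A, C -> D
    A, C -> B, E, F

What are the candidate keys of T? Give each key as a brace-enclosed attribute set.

{A, C}, {A, D}

{A} never appears on the right of any FD, so every key must include it.
{A, C}⁺ = {A, B, C, D, E, F}, which is every attribute, so {A, C} is a candidate key.
{A, D}⁺ = {A, B, C, D, E, F}, which is every attribute, so {A, D} is a candidate key.
These are minimal and exhaustive — every other superkey contains one of them.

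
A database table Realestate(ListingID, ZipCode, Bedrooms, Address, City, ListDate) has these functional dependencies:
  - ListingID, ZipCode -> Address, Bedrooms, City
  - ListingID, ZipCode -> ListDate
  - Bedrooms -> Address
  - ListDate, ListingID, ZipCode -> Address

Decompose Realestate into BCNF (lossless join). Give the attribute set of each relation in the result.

Candidate key of the original relation: {ListingID, ZipCode}.
Within {Address, Bedrooms, City, ListDate, ListingID, ZipCode}: {Bedrooms}⁺ ∩ {Address, Bedrooms, City, ListDate, ListingID, ZipCode} = {Address, Bedrooms}, not the whole set, so Bedrooms -> Address violates BCNF; decompose into {Address, Bedrooms} and {Bedrooms, City, ListDate, ListingID, ZipCode}.
{Address, Bedrooms}: every determinant is a superkey — BCNF.
{Bedrooms, City, ListDate, ListingID, ZipCode}: every determinant is a superkey — BCNF.

{Address, Bedrooms}; {Bedrooms, City, ListDate, ListingID, ZipCode}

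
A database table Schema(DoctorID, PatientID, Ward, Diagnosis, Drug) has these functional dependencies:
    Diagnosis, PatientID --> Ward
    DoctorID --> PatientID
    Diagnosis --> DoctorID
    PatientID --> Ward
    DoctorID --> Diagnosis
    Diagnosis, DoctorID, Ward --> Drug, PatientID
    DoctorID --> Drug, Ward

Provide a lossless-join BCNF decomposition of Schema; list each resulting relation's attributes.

Candidate keys of the original relation: {Diagnosis}, {DoctorID}.
{Diagnosis, DoctorID, Drug, PatientID, Ward}: {PatientID} determines {PatientID, Ward} here but is not a superkey — split on PatientID --> Ward, giving {PatientID, Ward} and {Diagnosis, DoctorID, Drug, PatientID}.
{PatientID, Ward}: every determinant is a superkey — BCNF.
{Diagnosis, DoctorID, Drug, PatientID}: every determinant is a superkey — BCNF.

{Diagnosis, DoctorID, Drug, PatientID}; {PatientID, Ward}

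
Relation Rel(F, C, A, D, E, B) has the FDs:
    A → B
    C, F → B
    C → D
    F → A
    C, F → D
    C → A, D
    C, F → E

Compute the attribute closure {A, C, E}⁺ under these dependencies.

Start with {A, C, E}.
A → B applies; add {B} → now {A, B, C, E}.
C → D applies; add {D} → now {A, B, C, D, E}.
No further FD applies.

{A, B, C, D, E}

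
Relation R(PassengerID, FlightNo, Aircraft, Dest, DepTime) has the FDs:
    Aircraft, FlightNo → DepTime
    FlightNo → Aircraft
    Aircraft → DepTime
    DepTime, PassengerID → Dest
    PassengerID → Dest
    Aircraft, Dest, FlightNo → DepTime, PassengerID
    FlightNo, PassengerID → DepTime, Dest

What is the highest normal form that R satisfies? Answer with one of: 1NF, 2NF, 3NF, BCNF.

1NF

Candidate keys: {Dest, FlightNo}, {FlightNo, PassengerID}. Prime attributes: {Dest, FlightNo, PassengerID}.
For Aircraft, FlightNo → DepTime we have {Aircraft, FlightNo}⁺ = {Aircraft, DepTime, FlightNo}; {Aircraft, FlightNo} is not a superkey, so BCNF fails.
Aircraft, FlightNo → DepTime determines the non-prime attribute {DepTime} from a non-superkey — 3NF is violated.
The proper key subset {FlightNo} of {Dest, FlightNo} determines non-prime {Aircraft, DepTime}, so the relation is not even in 2NF.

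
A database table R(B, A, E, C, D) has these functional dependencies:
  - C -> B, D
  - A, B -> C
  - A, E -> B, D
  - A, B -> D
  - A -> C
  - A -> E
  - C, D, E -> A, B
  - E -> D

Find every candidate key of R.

{A}⁺ = {A, B, C, D, E}, which is every attribute, so {A} is a candidate key.
{C, E}⁺ = {A, B, C, D, E}, which is every attribute, so {C, E} is a candidate key.
These are minimal and exhaustive — every other superkey contains one of them.

{A}, {C, E}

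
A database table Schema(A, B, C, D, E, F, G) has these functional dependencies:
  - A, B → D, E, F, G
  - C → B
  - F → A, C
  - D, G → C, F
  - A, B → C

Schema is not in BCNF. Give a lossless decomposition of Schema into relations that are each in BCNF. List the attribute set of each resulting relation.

{A, C, D, E, F, G}; {B, C}

Candidate keys of the original relation: {A, B}, {A, C}, {D, G}, {F}.
Within {A, B, C, D, E, F, G}: {C}⁺ ∩ {A, B, C, D, E, F, G} = {B, C}, not the whole set, so C → B violates BCNF; decompose into {B, C} and {A, C, D, E, F, G}.
{B, C} has no BCNF violation.
{A, C, D, E, F, G} has no BCNF violation.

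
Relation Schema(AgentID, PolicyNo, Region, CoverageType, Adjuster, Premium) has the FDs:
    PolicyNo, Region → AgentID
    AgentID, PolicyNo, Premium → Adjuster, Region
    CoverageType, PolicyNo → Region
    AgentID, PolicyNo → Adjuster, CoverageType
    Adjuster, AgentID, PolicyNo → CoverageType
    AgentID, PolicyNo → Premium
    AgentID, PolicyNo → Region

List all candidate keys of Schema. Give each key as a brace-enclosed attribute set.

{PolicyNo} never appears on the right of any FD, so every key must include it.
{AgentID, PolicyNo}⁺ = {Adjuster, AgentID, CoverageType, PolicyNo, Premium, Region}, which is every attribute, so {AgentID, PolicyNo} is a candidate key.
{CoverageType, PolicyNo}⁺ = {Adjuster, AgentID, CoverageType, PolicyNo, Premium, Region}, which is every attribute, so {CoverageType, PolicyNo} is a candidate key.
{PolicyNo, Region}⁺ = {Adjuster, AgentID, CoverageType, PolicyNo, Premium, Region}, which is every attribute, so {PolicyNo, Region} is a candidate key.
No proper subset of any of these is a key, and no other minimal superkey exists.

{AgentID, PolicyNo}, {CoverageType, PolicyNo}, {PolicyNo, Region}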